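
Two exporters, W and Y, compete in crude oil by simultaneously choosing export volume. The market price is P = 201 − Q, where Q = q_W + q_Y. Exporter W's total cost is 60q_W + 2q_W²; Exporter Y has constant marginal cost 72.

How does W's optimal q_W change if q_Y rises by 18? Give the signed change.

-3

Exporter W's profit: π = q_W(201 − (q_W + q_Y)) − 60q_W − 2q_W².
∂π/∂q_W = 141 − 6q_W − q_Y = 0, so q_W = 23.5 − (1/6)q_Y.
The reaction-function slope is −1/6, so an 18-unit rise in q_Y moves q_W by −1/6 × 18 = −3. W's best response falls — the actions are strategic substitutes.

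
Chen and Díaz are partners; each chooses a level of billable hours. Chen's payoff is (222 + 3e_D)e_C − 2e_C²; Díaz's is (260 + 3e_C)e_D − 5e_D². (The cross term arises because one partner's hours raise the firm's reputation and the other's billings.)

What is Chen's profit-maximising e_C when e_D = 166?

Expanding Chen's payoff: 222e_C + 3e_De_C − 2e_C².
∂π/∂e_C = 222 + 3e_D − 4e_C = 0, so e_C = 55.5 + 0.75e_D.
At e_D = 166: e_C = 55.5 + 0.75·166 = 180.

180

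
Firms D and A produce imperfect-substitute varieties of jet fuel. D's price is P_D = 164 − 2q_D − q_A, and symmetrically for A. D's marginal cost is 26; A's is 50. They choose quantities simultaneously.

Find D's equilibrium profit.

Firm D's profit: π = q_D(164 − 2q_D − q_A) − 26q_D.
∂π/∂q_D = 138 − 4q_D − q_A = 0 ⇒ q_D = 34.5 − 0.25q_A.
Similarly q_A = 28.5 − 0.25q_D.
Substituting the second reaction function into the first: q_D = 34.5 − 0.25(28.5 − 0.25q_D), which gives 0.9375q_D = 27.375 ⇒ q_D = 29.2.
Then q_A = 28.5 − 0.25·29.2 = 21.2.
P_D = 164 − 2·29.2 − 21.2 = 84.4.
Profit = (84.4 − 26)·29.2 = 1705.28.

1705.28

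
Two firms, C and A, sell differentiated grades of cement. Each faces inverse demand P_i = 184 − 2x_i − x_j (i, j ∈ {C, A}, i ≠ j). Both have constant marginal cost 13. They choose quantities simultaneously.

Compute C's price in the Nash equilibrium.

81.4

Firm C's profit: π = x_C(184 − 2x_C − x_A) − 13x_C.
∂π/∂x_C = 171 − 4x_C − x_A = 0 ⇒ x_C = 42.75 − 0.25x_A.
Setting x_C = x_A in the reaction function: x_C = 42.75 − 0.25x_C, so x_C = 42.75 / 1.25 = 34.2.
P_C = 184 − 2·34.2 − 34.2 = 81.4.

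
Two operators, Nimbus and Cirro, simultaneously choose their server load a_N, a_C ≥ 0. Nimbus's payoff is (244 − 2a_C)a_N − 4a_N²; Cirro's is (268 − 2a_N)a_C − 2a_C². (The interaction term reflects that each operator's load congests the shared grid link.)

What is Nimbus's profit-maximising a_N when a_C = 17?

Expanding Nimbus's payoff: 244a_N − 2a_Ca_N − 4a_N².
∂π/∂a_N = 244 − 2a_C − 8a_N = 0, so a_N = 30.5 − 0.25a_C.
At a_C = 17: a_N = 30.5 − 0.25·17 = 26.25.

26.25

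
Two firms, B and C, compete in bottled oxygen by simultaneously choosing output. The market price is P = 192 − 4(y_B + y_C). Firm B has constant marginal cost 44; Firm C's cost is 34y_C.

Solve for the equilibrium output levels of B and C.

Firm B's profit: π = y_B(192 − 4(y_B + y_C)) − 44y_B.
∂π/∂y_B = 148 − 8y_B − 4y_C = 0, so y_B = 18.5 − 0.5y_C.
By the same steps for C: y_C = 19.75 − 0.5y_B.
Plugging y_C into B's best response: y_B = 18.5 − 0.5(19.75 − 0.5y_B) ⇒ 0.75y_B = 8.625, so y_B = 11.5.
Then y_C = 19.75 − 0.5·11.5 = 14.

11.5, 14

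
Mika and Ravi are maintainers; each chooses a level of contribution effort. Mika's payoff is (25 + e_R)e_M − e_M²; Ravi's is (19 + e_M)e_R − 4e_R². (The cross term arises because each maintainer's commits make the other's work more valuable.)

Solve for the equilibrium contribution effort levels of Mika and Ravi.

14.6, 4.2

Expanding Mika's payoff: 25e_M + e_Re_M − e_M².
∂π/∂e_M = 25 + e_R − 2e_M = 0, so e_M = 12.5 + 0.5e_R.
Likewise for Ravi: e_R = 2.375 + 0.125e_M.
Plugging e_R into Mika's best response: e_M = 12.5 + 0.5(2.375 + 0.125e_M) ⇒ 0.9375e_M = 13.6875, so e_M = 14.6.
Then e_R = 2.375 + 0.125·14.6 = 4.2.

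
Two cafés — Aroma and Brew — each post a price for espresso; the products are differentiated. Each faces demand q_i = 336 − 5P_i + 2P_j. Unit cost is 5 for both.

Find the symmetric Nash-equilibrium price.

Aroma's profit: π = (P_{Aroma} − 5)(336 − 5P_{Aroma} + 2P_{Brew}).
∂π/∂P_{Aroma} = 361 − 10P_{Aroma} + 2P_{Brew} = 0 ⇒ P_{Aroma} = 36.1 + 0.2P_{Brew}.
By symmetry P_{Brew} = P_{Aroma}; substituting into the reaction function, 0.8P_{Aroma} = 36.1 and P_{Aroma} = 45.125.

45.125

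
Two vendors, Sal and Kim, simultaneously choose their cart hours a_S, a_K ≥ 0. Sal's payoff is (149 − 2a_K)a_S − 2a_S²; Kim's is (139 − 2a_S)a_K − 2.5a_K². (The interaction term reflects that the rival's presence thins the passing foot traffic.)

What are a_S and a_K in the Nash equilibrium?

29.1875, 16.125

Expanding Sal's payoff: 149a_S − 2a_Ka_S − 2a_S².
∂π/∂a_S = 149 − 2a_K − 4a_S = 0, so a_S = 37.25 − 0.5a_K.
Likewise for Kim: a_K = 27.8 − 0.4a_S.
Plugging a_K into Sal's best response: a_S = 37.25 − 0.5(27.8 − 0.4a_S) ⇒ 0.8a_S = 23.35, so a_S = 29.1875.
Then a_K = 27.8 − 0.4·29.1875 = 16.125.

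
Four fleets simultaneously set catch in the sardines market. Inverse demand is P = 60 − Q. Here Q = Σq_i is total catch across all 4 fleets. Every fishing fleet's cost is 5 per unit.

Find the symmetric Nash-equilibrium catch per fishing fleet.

11

A representative fishing fleet's profit is π_i = q_i(60 − Q) − 5q_i, with Q = q_i + Σ_{j≠i} q_j.
First-order condition: 55 − 2q_i − Σ_{j≠i} q_j = 0.
In a symmetric equilibrium every fishing fleet chooses the same q, so Σ_{j≠i} q_j = 3q. The condition becomes 55 − 5q = 0, giving q = 55/5 = 11.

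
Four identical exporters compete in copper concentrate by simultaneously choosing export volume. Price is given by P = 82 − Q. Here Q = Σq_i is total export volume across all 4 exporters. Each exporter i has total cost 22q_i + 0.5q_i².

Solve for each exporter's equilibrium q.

10

A representative exporter's profit is π_i = q_i(82 − Q) − 22q_i − 0.5q_i², with Q = q_i + Σ_{j≠i} q_j.
First-order condition: 60 − 3q_i − Σ_{j≠i} q_j = 0.
With identical exporters, set every q_j = q: then 60 − 3q − 3q = 0, i.e. q = 60/6 = 10.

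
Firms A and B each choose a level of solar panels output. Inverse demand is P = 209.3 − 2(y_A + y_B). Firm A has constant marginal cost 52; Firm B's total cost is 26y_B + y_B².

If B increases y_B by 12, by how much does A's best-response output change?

-6

Firm A's profit: π = y_A(209.3 − 2(y_A + y_B)) − 52y_A.
∂π/∂y_A = 157.3 − 4y_A − 2y_B = 0, so y_A = 39.325 − 0.5y_B.
The reaction-function slope is −0.5, so a 12-unit rise in y_B moves y_A by −0.5 × 12 = −6. A's best response falls — the actions are strategic substitutes.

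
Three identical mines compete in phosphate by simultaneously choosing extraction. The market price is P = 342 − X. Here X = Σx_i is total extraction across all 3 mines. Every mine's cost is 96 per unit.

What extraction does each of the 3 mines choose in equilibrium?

61.5

A representative mine's profit is π_i = x_i(342 − X) − 96x_i, with X = x_i + Σ_{j≠i} x_j.
First-order condition: 246 − 2x_i − Σ_{j≠i} x_j = 0.
Imposing symmetry (x_j = x for all j) turns Σ_{j≠i} x_j into 2x, so 246 = 4x and x = 61.5.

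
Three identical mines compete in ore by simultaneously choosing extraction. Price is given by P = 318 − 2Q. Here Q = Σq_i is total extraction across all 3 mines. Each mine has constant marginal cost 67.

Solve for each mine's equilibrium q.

31.375

A representative mine's profit is π_i = q_i(318 − 2Q) − 67q_i, with Q = q_i + Σ_{j≠i} q_j.
First-order condition: 251 − 4q_i − 2Σ_{j≠i} q_j = 0.
With identical mines, set every q_j = q: then 251 − 4q − 4q = 0, i.e. q = 251/8 = 31.375.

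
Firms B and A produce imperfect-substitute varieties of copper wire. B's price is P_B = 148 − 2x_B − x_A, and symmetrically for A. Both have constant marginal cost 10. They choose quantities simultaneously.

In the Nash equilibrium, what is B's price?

Firm B's profit: π = x_B(148 − 2x_B − x_A) − 10x_B.
∂π/∂x_B = 138 − 4x_B − x_A = 0 ⇒ x_B = 34.5 − 0.25x_A.
By symmetry x_A = x_B; substituting into the reaction function, 1.25x_B = 34.5 and x_B = 27.6.
P_B = 148 − 2·27.6 − 27.6 = 65.2.

65.2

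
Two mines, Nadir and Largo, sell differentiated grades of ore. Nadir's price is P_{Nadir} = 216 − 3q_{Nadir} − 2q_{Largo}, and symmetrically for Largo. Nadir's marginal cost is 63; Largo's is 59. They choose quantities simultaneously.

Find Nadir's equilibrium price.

119.625

Mine Nadir's profit: π = q_{Nadir}(216 − 3q_{Nadir} − 2q_{Largo}) − 63q_{Nadir}.
∂π/∂q_{Nadir} = 153 − 6q_{Nadir} − 2q_{Largo} = 0 ⇒ q_{Nadir} = 25.5 − (1/3)q_{Largo}.
Similarly q_{Largo} = 157/6 − (1/3)q_{Nadir}.
Plugging q_{Largo} into Nadir's best response: q_{Nadir} = 25.5 − (1/3)(157/6 − (1/3)q_{Nadir}) ⇒ (8/9)q_{Nadir} = 151/9, so q_{Nadir} = 18.875.
Then q_{Largo} = 157/6 − (1/3)·18.875 = 19.875.
P_{Nadir} = 216 − 3·18.875 − 2·19.875 = 119.625.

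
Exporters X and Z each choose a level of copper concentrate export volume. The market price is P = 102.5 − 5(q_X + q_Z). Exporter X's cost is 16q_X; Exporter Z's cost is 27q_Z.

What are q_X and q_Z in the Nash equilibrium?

6.5, 4.3

Exporter X's profit: π = q_X(102.5 − 5(q_X + q_Z)) − 16q_X.
∂π/∂q_X = 86.5 − 10q_X − 5q_Z = 0, so q_X = 8.65 − 0.5q_Z.
By the same steps for Z: q_Z = 7.55 − 0.5q_X.
Solving the two reaction functions simultaneously: (1 − (−0.5)(−0.5))q_X = 8.65 − 0.5·7.55, so 0.75q_X = 4.875 and q_X = 6.5.
Then q_Z = 7.55 − 0.5·6.5 = 4.3.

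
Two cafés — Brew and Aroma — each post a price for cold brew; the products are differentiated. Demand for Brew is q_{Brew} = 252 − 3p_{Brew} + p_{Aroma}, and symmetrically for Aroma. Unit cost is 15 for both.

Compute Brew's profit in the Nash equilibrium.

Brew's profit: π = (p_{Brew} − 15)(252 − 3p_{Brew} + p_{Aroma}).
∂π/∂p_{Brew} = 297 − 6p_{Brew} + p_{Aroma} = 0 ⇒ p_{Brew} = 49.5 + (1/6)p_{Aroma}.
The game is symmetric, so in equilibrium p_{Aroma} = p_{Brew}: the reaction function gives (5/6)p_{Brew} = 49.5, hence p_{Brew} = 59.4.
q_{Brew} = 252 − 3·59.4 + 59.4 = 133.2.
Profit = (59.4 − 15)·133.2 = 5914.08.

5914.08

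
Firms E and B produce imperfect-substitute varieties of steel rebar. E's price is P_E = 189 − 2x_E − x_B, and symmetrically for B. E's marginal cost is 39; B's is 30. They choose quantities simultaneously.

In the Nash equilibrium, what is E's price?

97.8

Firm E's profit: π = x_E(189 − 2x_E − x_B) − 39x_E.
∂π/∂x_E = 150 − 4x_E − x_B = 0 ⇒ x_E = 37.5 − 0.25x_B.
Similarly x_B = 39.75 − 0.25x_E.
Plugging x_B into E's best response: x_E = 37.5 − 0.25(39.75 − 0.25x_E) ⇒ 0.9375x_E = 27.5625, so x_E = 29.4.
Then x_B = 39.75 − 0.25·29.4 = 32.4.
P_E = 189 − 2·29.4 − 32.4 = 97.8.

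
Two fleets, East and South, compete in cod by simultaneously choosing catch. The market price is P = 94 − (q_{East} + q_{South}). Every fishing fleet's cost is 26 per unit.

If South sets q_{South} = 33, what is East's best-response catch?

17.5

Fishing fleet East's profit: π = q_{East}(94 − (q_{East} + q_{South})) − 26q_{East}.
∂π/∂q_{East} = 68 − 2q_{East} − q_{South} = 0, so q_{East} = 34 − 0.5q_{South}.
At q_{South} = 33: q_{East} = 34 − 0.5·33 = 17.5.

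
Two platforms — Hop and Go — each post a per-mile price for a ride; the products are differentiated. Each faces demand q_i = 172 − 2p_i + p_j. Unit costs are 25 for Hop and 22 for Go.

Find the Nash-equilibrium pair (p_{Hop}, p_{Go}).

73.6, 72.4

Hop's profit: π = (p_{Hop} − 25)(172 − 2p_{Hop} + p_{Go}).
∂π/∂p_{Hop} = 222 − 4p_{Hop} + p_{Go} = 0 ⇒ p_{Hop} = 55.5 + 0.25p_{Go}.
Similarly p_{Go} = 54 + 0.25p_{Hop}.
Substituting the second reaction function into the first: p_{Hop} = 55.5 + 0.25(54 + 0.25p_{Hop}), which gives 0.9375p_{Hop} = 69 ⇒ p_{Hop} = 73.6.
Then p_{Go} = 54 + 0.25·73.6 = 72.4.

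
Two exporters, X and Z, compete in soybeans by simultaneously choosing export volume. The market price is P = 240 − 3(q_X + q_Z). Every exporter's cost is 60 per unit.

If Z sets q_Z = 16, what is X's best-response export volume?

Exporter X's profit: π = q_X(240 − 3(q_X + q_Z)) − 60q_X.
∂π/∂q_X = 180 − 6q_X − 3q_Z = 0, so q_X = 30 − 0.5q_Z.
At q_Z = 16: q_X = 30 − 0.5·16 = 22.

22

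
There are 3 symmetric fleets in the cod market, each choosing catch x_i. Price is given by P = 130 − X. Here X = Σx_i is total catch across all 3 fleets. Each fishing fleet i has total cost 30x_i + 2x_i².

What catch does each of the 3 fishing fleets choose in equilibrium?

A representative fishing fleet's profit is π_i = x_i(130 − X) − 30x_i − 2x_i², with X = x_i + Σ_{j≠i} x_j.
First-order condition: 100 − 6x_i − Σ_{j≠i} x_j = 0.
In a symmetric equilibrium every fishing fleet chooses the same x, so Σ_{j≠i} x_j = 2x. The condition becomes 100 − 8x = 0, giving x = 100/8 = 12.5.

12.5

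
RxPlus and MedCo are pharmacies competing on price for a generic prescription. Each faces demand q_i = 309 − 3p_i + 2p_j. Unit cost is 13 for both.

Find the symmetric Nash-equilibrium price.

87

RxPlus's profit: π = (p_{RxPlus} − 13)(309 − 3p_{RxPlus} + 2p_{MedCo}).
∂π/∂p_{RxPlus} = 348 − 6p_{RxPlus} + 2p_{MedCo} = 0 ⇒ p_{RxPlus} = 58 + (1/3)p_{MedCo}.
By symmetry p_{MedCo} = p_{RxPlus}; substituting into the reaction function, (2/3)p_{RxPlus} = 58 and p_{RxPlus} = 87.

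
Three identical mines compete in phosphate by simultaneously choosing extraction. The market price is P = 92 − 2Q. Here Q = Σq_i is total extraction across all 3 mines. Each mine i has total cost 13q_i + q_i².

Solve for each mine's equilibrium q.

A representative mine's profit is π_i = q_i(92 − 2Q) − 13q_i − q_i², with Q = q_i + Σ_{j≠i} q_j.
First-order condition: 79 − 6q_i − 2Σ_{j≠i} q_j = 0.
With identical mines, set every q_j = q: then 79 − 6q − 4q = 0, i.e. q = 79/10 = 7.9.

7.9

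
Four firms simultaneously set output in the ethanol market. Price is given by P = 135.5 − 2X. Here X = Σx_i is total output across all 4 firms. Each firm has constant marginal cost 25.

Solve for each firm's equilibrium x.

11.05

A representative firm's profit is π_i = x_i(135.5 − 2X) − 25x_i, with X = x_i + Σ_{j≠i} x_j.
First-order condition: 110.5 − 4x_i − 2Σ_{j≠i} x_j = 0.
Imposing symmetry (x_j = x for all j) turns Σ_{j≠i} x_j into 3x, so 110.5 = 10x and x = 11.05.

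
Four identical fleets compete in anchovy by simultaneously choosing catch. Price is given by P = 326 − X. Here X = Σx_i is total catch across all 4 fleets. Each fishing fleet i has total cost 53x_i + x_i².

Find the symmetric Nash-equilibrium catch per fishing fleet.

A representative fishing fleet's profit is π_i = x_i(326 − X) − 53x_i − x_i², with X = x_i + Σ_{j≠i} x_j.
First-order condition: 273 − 4x_i − Σ_{j≠i} x_j = 0.
With identical fishing fleets, set every x_j = x: then 273 − 4x − 3x = 0, i.e. x = 273/7 = 39.

39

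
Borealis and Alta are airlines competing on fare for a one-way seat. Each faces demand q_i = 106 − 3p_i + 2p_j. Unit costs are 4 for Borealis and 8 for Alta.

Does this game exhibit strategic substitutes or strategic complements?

strategic complements

Borealis's profit: π = (p_{Borealis} − 4)(106 − 3p_{Borealis} + 2p_{Alta}).
∂π/∂p_{Borealis} = 118 − 6p_{Borealis} + 2p_{Alta} = 0 ⇒ p_{Borealis} = 59/3 + (1/3)p_{Alta}.
The best-response slope dp_{Borealis}/dp_{Alta} = 1/3 > 0: the reaction function is upward-sloping, so the choices are strategic complements.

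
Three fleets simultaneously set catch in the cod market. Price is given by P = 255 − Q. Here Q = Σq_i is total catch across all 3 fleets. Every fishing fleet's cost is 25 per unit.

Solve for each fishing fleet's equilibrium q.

A representative fishing fleet's profit is π_i = q_i(255 − Q) − 25q_i, with Q = q_i + Σ_{j≠i} q_j.
First-order condition: 230 − 2q_i − Σ_{j≠i} q_j = 0.
Imposing symmetry (q_j = q for all j) turns Σ_{j≠i} q_j into 2q, so 230 = 4q and q = 57.5.

57.5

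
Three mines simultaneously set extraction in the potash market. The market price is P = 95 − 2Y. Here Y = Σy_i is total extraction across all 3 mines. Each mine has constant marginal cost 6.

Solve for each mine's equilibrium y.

11.125

A representative mine's profit is π_i = y_i(95 − 2Y) − 6y_i, with Y = y_i + Σ_{j≠i} y_j.
First-order condition: 89 − 4y_i − 2Σ_{j≠i} y_j = 0.
With identical mines, set every y_j = y: then 89 − 4y − 4y = 0, i.e. y = 89/8 = 11.125.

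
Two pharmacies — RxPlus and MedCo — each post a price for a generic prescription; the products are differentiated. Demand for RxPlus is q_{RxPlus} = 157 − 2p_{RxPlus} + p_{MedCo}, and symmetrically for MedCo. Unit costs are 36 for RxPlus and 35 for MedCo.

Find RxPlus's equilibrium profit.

RxPlus's profit: π = (p_{RxPlus} − 36)(157 − 2p_{RxPlus} + p_{MedCo}).
∂π/∂p_{RxPlus} = 229 − 4p_{RxPlus} + p_{MedCo} = 0 ⇒ p_{RxPlus} = 57.25 + 0.25p_{MedCo}.
Similarly p_{MedCo} = 56.75 + 0.25p_{RxPlus}.
Solving the two reaction functions simultaneously: (1 − (0.25)(0.25))p_{RxPlus} = 57.25 + 0.25·56.75, so 0.9375p_{RxPlus} = 71.4375 and p_{RxPlus} = 76.2.
Then p_{MedCo} = 56.75 + 0.25·76.2 = 75.8.
q_{RxPlus} = 157 − 2·76.2 + 75.8 = 80.4.
Profit = (76.2 − 36)·80.4 = 3232.08.

3232.08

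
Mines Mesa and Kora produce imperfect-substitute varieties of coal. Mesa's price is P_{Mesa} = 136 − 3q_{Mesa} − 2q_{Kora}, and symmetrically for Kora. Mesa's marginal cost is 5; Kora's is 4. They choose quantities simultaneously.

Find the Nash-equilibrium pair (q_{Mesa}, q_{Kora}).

Mine Mesa's profit: π = q_{Mesa}(136 − 3q_{Mesa} − 2q_{Kora}) − 5q_{Mesa}.
∂π/∂q_{Mesa} = 131 − 6q_{Mesa} − 2q_{Kora} = 0 ⇒ q_{Mesa} = 131/6 − (1/3)q_{Kora}.
Similarly q_{Kora} = 22 − (1/3)q_{Mesa}.
Solving the two reaction functions simultaneously: (1 − (−1/3)(−1/3))q_{Mesa} = 131/6 − (1/3)·22, so (8/9)q_{Mesa} = 14.5 and q_{Mesa} = 16.3125.
Then q_{Kora} = 22 − (1/3)·16.3125 = 16.5625.

16.3125, 16.5625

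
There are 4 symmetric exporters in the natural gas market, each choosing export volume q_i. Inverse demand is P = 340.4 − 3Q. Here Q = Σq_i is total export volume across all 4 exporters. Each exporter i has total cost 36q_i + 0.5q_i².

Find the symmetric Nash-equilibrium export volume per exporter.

A representative exporter's profit is π_i = q_i(340.4 − 3Q) − 36q_i − 0.5q_i², with Q = q_i + Σ_{j≠i} q_j.
First-order condition: 304.4 − 7q_i − 3Σ_{j≠i} q_j = 0.
In a symmetric equilibrium every exporter chooses the same q, so Σ_{j≠i} q_j = 3q. The condition becomes 304.4 − 16q = 0, giving q = 304.4/16 = 19.025.

19.025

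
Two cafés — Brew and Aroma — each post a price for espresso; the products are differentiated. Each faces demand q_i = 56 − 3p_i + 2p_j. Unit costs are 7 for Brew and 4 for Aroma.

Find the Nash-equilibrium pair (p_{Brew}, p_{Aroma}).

Brew's profit: π = (p_{Brew} − 7)(56 − 3p_{Brew} + 2p_{Aroma}).
∂π/∂p_{Brew} = 77 − 6p_{Brew} + 2p_{Aroma} = 0 ⇒ p_{Brew} = 77/6 + (1/3)p_{Aroma}.
Similarly p_{Aroma} = 34/3 + (1/3)p_{Brew}.
Solving the two reaction functions simultaneously: (1 − (1/3)(1/3))p_{Brew} = 77/6 + (1/3)·(34/3), so (8/9)p_{Brew} = 299/18 and p_{Brew} = 18.6875.
Then p_{Aroma} = 34/3 + (1/3)·18.6875 = 17.5625.

18.6875, 17.5625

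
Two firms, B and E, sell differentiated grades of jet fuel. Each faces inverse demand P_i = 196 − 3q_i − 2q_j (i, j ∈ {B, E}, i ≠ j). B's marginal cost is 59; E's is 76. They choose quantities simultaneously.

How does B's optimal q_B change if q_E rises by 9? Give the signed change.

Firm B's profit: π = q_B(196 − 3q_B − 2q_E) − 59q_B.
∂π/∂q_B = 137 − 6q_B − 2q_E = 0 ⇒ q_B = 137/6 − (1/3)q_E.
The reaction-function slope is −1/3, so a 9-unit rise in q_E moves q_B by −1/3 × 9 = −3. B's best response falls — the actions are strategic substitutes.

-3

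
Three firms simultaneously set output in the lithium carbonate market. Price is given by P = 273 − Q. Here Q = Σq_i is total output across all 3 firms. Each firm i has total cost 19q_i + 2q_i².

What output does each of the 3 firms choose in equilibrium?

A representative firm's profit is π_i = q_i(273 − Q) − 19q_i − 2q_i², with Q = q_i + Σ_{j≠i} q_j.
First-order condition: 254 − 6q_i − Σ_{j≠i} q_j = 0.
Imposing symmetry (q_j = q for all j) turns Σ_{j≠i} q_j into 2q, so 254 = 8q and q = 31.75.

31.75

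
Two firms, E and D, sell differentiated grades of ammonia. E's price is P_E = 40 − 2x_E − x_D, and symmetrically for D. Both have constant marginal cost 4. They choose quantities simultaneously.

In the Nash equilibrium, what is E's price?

18.4

Firm E's profit: π = x_E(40 − 2x_E − x_D) − 4x_E.
∂π/∂x_E = 36 − 4x_E − x_D = 0 ⇒ x_E = 9 − 0.25x_D.
The game is symmetric, so in equilibrium x_D = x_E: the reaction function gives 1.25x_E = 9, hence x_E = 7.2.
P_E = 40 − 2·7.2 − 7.2 = 18.4.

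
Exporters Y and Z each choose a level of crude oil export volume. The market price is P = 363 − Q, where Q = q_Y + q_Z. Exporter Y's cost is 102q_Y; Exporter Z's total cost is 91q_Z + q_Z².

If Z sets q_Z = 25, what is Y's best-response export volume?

Exporter Y's profit: π = q_Y(363 − (q_Y + q_Z)) − 102q_Y.
∂π/∂q_Y = 261 − 2q_Y − q_Z = 0, so q_Y = 130.5 − 0.5q_Z.
At q_Z = 25: q_Y = 130.5 − 0.5·25 = 118.

118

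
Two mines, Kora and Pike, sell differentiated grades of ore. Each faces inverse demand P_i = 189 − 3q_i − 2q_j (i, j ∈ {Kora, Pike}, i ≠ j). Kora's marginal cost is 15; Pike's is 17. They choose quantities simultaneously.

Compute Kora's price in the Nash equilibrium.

Mine Kora's profit: π = q_{Kora}(189 − 3q_{Kora} − 2q_{Pike}) − 15q_{Kora}.
∂π/∂q_{Kora} = 174 − 6q_{Kora} − 2q_{Pike} = 0 ⇒ q_{Kora} = 29 − (1/3)q_{Pike}.
Similarly q_{Pike} = 86/3 − (1/3)q_{Kora}.
Plugging q_{Pike} into Kora's best response: q_{Kora} = 29 − (1/3)(86/3 − (1/3)q_{Kora}) ⇒ (8/9)q_{Kora} = 175/9, so q_{Kora} = 21.875.
Then q_{Pike} = 86/3 − (1/3)·21.875 = 21.375.
P_{Kora} = 189 − 3·21.875 − 2·21.375 = 80.625.

80.625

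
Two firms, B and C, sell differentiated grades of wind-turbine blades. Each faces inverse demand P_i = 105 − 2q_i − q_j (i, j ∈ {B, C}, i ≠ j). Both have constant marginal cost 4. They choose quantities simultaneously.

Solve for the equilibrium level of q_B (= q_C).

20.2

Firm B's profit: π = q_B(105 − 2q_B − q_C) − 4q_B.
∂π/∂q_B = 101 − 4q_B − q_C = 0 ⇒ q_B = 25.25 − 0.25q_C.
Setting q_B = q_C in the reaction function: q_B = 25.25 − 0.25q_B, so q_B = 25.25 / 1.25 = 20.2.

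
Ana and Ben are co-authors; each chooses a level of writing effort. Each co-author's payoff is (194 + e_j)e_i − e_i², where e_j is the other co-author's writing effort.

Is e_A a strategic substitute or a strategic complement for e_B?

Ana's payoff is (194 + e_B)e_A − e_A².
∂π/∂e_A = 194 + e_B − 2e_A = 0, so e_A = 97 + 0.5e_B.
The best-response slope de_A/de_B = 0.5 > 0: the reaction function is upward-sloping, so the choices are strategic complements.

strategic complements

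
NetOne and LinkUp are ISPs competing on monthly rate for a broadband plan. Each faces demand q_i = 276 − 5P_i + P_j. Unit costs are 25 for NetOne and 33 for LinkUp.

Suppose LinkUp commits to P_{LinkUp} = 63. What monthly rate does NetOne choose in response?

46.4

NetOne's profit: π = (P_{NetOne} − 25)(276 − 5P_{NetOne} + P_{LinkUp}).
∂π/∂P_{NetOne} = 401 − 10P_{NetOne} + P_{LinkUp} = 0 ⇒ P_{NetOne} = 40.1 + 0.1P_{LinkUp}.
At P_{LinkUp} = 63: P_{NetOne} = 40.1 + 0.1·63 = 46.4.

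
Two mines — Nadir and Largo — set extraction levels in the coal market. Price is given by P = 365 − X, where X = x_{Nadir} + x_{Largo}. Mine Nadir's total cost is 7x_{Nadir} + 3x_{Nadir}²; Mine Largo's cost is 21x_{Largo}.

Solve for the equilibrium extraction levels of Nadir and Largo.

Mine Nadir's profit: π = x_{Nadir}(365 − (x_{Nadir} + x_{Largo})) − 7x_{Nadir} − 3x_{Nadir}².
∂π/∂x_{Nadir} = 358 − 8x_{Nadir} − x_{Largo} = 0, so x_{Nadir} = 44.75 − 0.125x_{Largo}.
For Largo: ∂π/∂x_{Largo} = 344 − 2x_{Largo} − x_{Nadir} = 0 ⇒ x_{Largo} = 172 − 0.5x_{Nadir}.
Substituting the second reaction function into the first: x_{Nadir} = 44.75 − 0.125(172 − 0.5x_{Nadir}), which gives 0.9375x_{Nadir} = 23.25 ⇒ x_{Nadir} = 24.8.
Then x_{Largo} = 172 − 0.5·24.8 = 159.6.

24.8, 159.6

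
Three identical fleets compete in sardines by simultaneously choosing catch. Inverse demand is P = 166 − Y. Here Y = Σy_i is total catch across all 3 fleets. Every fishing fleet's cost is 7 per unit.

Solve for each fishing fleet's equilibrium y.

A representative fishing fleet's profit is π_i = y_i(166 − Y) − 7y_i, with Y = y_i + Σ_{j≠i} y_j.
First-order condition: 159 − 2y_i − Σ_{j≠i} y_j = 0.
With identical fishing fleets, set every y_j = y: then 159 − 2y − 2y = 0, i.e. y = 159/4 = 39.75.

39.75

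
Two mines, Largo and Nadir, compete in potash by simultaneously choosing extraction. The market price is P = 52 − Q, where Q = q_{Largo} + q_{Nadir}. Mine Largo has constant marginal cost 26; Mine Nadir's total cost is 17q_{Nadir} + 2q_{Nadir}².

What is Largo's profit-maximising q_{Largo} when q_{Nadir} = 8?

Mine Largo's profit: π = q_{Largo}(52 − (q_{Largo} + q_{Nadir})) − 26q_{Largo}.
∂π/∂q_{Largo} = 26 − 2q_{Largo} − q_{Nadir} = 0, so q_{Largo} = 13 − 0.5q_{Nadir}.
At q_{Nadir} = 8: q_{Largo} = 13 − 0.5·8 = 9.

9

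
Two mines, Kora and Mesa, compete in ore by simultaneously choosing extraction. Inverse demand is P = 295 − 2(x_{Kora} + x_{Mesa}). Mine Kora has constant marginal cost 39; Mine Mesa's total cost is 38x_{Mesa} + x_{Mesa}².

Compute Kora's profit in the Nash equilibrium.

Mine Kora's profit: π = x_{Kora}(295 − 2(x_{Kora} + x_{Mesa})) − 39x_{Kora}.
∂π/∂x_{Kora} = 256 − 4x_{Kora} − 2x_{Mesa} = 0, so x_{Kora} = 64 − 0.5x_{Mesa}.
For Mesa: ∂π/∂x_{Mesa} = 257 − 6x_{Mesa} − 2x_{Kora} = 0 ⇒ x_{Mesa} = 257/6 − (1/3)x_{Kora}.
Solving the two reaction functions simultaneously: (1 − (−0.5)(−1/3))x_{Kora} = 64 − 0.5·(257/6), so (5/6)x_{Kora} = 511/12 and x_{Kora} = 51.1.
Then x_{Mesa} = 257/6 − (1/3)·51.1 = 25.8.
Price P = 295 − 2·76.9 = 141.2.
Kora's profit: (141.2 − 39)·51.1 = 5222.42.

5222.42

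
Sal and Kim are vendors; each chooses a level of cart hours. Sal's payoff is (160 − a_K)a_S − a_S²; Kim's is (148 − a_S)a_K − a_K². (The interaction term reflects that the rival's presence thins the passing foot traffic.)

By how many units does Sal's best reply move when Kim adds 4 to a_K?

-2

Expanding Sal's payoff: 160a_S − a_Ka_S − a_S².
∂π/∂a_S = 160 − a_K − 2a_S = 0, so a_S = 80 − 0.5a_K.
The reaction-function slope is −0.5, so a 4-unit rise in a_K moves a_S by −0.5 × 4 = −2. Sal's best response falls — the actions are strategic substitutes.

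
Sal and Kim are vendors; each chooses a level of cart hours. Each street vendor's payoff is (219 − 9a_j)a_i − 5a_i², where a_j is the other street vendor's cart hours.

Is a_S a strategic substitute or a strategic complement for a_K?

strategic substitutes

Sal's payoff is (219 − 9a_K)a_S − 5a_S².
∂π/∂a_S = 219 − 9a_K − 10a_S = 0, so a_S = 21.9 − 0.9a_K.
The best-response slope da_S/da_K = −0.9 < 0: the reaction function is downward-sloping, so the choices are strategic substitutes.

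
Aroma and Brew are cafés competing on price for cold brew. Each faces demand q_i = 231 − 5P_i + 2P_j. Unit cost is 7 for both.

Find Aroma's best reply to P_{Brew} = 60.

Aroma's profit: π = (P_{Aroma} − 7)(231 − 5P_{Aroma} + 2P_{Brew}).
∂π/∂P_{Aroma} = 266 − 10P_{Aroma} + 2P_{Brew} = 0 ⇒ P_{Aroma} = 26.6 + 0.2P_{Brew}.
At P_{Brew} = 60: P_{Aroma} = 26.6 + 0.2·60 = 38.6.

38.6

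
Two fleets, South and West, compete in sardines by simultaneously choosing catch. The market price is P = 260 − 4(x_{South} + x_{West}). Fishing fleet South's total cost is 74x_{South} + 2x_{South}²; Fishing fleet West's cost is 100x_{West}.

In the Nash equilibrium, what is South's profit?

674.16

Fishing fleet South's profit: π = x_{South}(260 − 4(x_{South} + x_{West})) − 74x_{South} − 2x_{South}².
∂π/∂x_{South} = 186 − 12x_{South} − 4x_{West} = 0, so x_{South} = 15.5 − (1/3)x_{West}.
For West: ∂π/∂x_{West} = 160 − 8x_{West} − 4x_{South} = 0 ⇒ x_{West} = 20 − 0.5x_{South}.
Plugging x_{West} into South's best response: x_{South} = 15.5 − (1/3)(20 − 0.5x_{South}) ⇒ (5/6)x_{South} = 53/6, so x_{South} = 10.6.
Then x_{West} = 20 − 0.5·10.6 = 14.7.
Price P = 260 − 4·25.3 = 158.8.
South's profit: (158.8 − 74)·10.6 − 2(10.6)² = 674.16.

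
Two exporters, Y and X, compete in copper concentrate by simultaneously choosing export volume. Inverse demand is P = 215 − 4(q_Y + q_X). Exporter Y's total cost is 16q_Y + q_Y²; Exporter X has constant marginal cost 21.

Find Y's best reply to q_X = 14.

Exporter Y's profit: π = q_Y(215 − 4(q_Y + q_X)) − 16q_Y − q_Y².
∂π/∂q_Y = 199 − 10q_Y − 4q_X = 0, so q_Y = 19.9 − 0.4q_X.
At q_X = 14: q_Y = 19.9 − 0.4·14 = 14.3.

14.3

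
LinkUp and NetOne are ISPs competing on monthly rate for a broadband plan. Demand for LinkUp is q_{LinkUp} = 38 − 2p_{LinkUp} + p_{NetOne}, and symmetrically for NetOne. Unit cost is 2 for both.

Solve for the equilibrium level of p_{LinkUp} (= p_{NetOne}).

LinkUp's profit: π = (p_{LinkUp} − 2)(38 − 2p_{LinkUp} + p_{NetOne}).
∂π/∂p_{LinkUp} = 42 − 4p_{LinkUp} + p_{NetOne} = 0 ⇒ p_{LinkUp} = 10.5 + 0.25p_{NetOne}.
Setting p_{LinkUp} = p_{NetOne} in the reaction function: p_{LinkUp} = 10.5 + 0.25p_{LinkUp}, so p_{LinkUp} = 10.5 / 0.75 = 14.

14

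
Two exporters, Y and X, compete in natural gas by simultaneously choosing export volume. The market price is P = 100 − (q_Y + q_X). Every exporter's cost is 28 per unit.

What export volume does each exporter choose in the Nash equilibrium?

Exporter Y's profit: π = q_Y(100 − (q_Y + q_X)) − 28q_Y.
∂π/∂q_Y = 72 − 2q_Y − q_X = 0, so q_Y = 36 − 0.5q_X.
The game is symmetric, so in equilibrium q_X = q_Y: the reaction function gives 1.5q_Y = 36, hence q_Y = 24.

24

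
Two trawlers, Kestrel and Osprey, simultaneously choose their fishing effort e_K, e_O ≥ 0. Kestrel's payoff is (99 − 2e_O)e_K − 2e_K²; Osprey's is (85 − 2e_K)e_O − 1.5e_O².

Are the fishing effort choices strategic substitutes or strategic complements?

Expanding Kestrel's payoff: 99e_K − 2e_Oe_K − 2e_K².
∂π/∂e_K = 99 − 2e_O − 4e_K = 0, so e_K = 24.75 − 0.5e_O.
The best-response slope de_K/de_O = −0.5 < 0: the reaction function is downward-sloping, so the choices are strategic substitutes.

strategic substitutes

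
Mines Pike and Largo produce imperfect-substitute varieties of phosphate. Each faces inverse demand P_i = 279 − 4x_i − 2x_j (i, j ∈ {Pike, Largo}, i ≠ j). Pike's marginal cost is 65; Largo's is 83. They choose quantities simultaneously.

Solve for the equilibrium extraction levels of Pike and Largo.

22, 19

Mine Pike's profit: π = x_{Pike}(279 − 4x_{Pike} − 2x_{Largo}) − 65x_{Pike}.
∂π/∂x_{Pike} = 214 − 8x_{Pike} − 2x_{Largo} = 0 ⇒ x_{Pike} = 26.75 − 0.25x_{Largo}.
Similarly x_{Largo} = 24.5 − 0.25x_{Pike}.
Solving the two reaction functions simultaneously: (1 − (−0.25)(−0.25))x_{Pike} = 26.75 − 0.25·24.5, so 0.9375x_{Pike} = 20.625 and x_{Pike} = 22.
Then x_{Largo} = 24.5 − 0.25·22 = 19.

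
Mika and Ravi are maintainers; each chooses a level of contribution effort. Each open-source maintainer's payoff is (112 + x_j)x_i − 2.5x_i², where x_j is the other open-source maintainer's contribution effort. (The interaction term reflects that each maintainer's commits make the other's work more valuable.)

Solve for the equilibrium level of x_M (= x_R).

Mika's payoff is (112 + x_R)x_M − 2.5x_M².
∂π/∂x_M = 112 + x_R − 5x_M = 0, so x_M = 22.4 + 0.2x_R.
By symmetry x_R = x_M; substituting into the reaction function, 0.8x_M = 22.4 and x_M = 28.

28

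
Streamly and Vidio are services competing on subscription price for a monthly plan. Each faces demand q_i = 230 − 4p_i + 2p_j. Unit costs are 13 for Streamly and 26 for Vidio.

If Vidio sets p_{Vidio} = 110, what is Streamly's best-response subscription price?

62.75

Streamly's profit: π = (p_{Streamly} − 13)(230 − 4p_{Streamly} + 2p_{Vidio}).
∂π/∂p_{Streamly} = 282 − 8p_{Streamly} + 2p_{Vidio} = 0 ⇒ p_{Streamly} = 35.25 + 0.25p_{Vidio}.
At p_{Vidio} = 110: p_{Streamly} = 35.25 + 0.25·110 = 62.75.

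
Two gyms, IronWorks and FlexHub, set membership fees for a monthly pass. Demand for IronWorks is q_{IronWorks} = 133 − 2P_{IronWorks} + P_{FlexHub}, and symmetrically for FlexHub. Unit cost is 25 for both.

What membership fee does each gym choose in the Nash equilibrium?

IronWorks's profit: π = (P_{IronWorks} − 25)(133 − 2P_{IronWorks} + P_{FlexHub}).
∂π/∂P_{IronWorks} = 183 − 4P_{IronWorks} + P_{FlexHub} = 0 ⇒ P_{IronWorks} = 45.75 + 0.25P_{FlexHub}.
The game is symmetric, so in equilibrium P_{FlexHub} = P_{IronWorks}: the reaction function gives 0.75P_{IronWorks} = 45.75, hence P_{IronWorks} = 61.

61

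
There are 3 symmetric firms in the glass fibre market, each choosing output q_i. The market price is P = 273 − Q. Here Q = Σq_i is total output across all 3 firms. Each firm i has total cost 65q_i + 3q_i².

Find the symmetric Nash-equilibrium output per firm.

A representative firm's profit is π_i = q_i(273 − Q) − 65q_i − 3q_i², with Q = q_i + Σ_{j≠i} q_j.
First-order condition: 208 − 8q_i − Σ_{j≠i} q_j = 0.
Imposing symmetry (q_j = q for all j) turns Σ_{j≠i} q_j into 2q, so 208 = 10q and q = 20.8.

20.8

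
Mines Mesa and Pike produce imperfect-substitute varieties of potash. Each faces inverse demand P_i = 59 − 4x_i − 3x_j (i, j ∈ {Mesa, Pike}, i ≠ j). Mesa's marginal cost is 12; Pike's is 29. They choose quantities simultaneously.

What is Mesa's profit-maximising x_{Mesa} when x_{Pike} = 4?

Mine Mesa's profit: π = x_{Mesa}(59 − 4x_{Mesa} − 3x_{Pike}) − 12x_{Mesa}.
∂π/∂x_{Mesa} = 47 − 8x_{Mesa} − 3x_{Pike} = 0 ⇒ x_{Mesa} = 5.875 − 0.375x_{Pike}.
At x_{Pike} = 4: x_{Mesa} = 5.875 − 0.375·4 = 4.375.

4.375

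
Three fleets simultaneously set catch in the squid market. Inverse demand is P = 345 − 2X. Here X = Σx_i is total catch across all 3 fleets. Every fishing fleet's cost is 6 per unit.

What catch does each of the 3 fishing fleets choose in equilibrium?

42.375

A representative fishing fleet's profit is π_i = x_i(345 − 2X) − 6x_i, with X = x_i + Σ_{j≠i} x_j.
First-order condition: 339 − 4x_i − 2Σ_{j≠i} x_j = 0.
With identical fishing fleets, set every x_j = x: then 339 − 4x − 4x = 0, i.e. x = 339/8 = 42.375.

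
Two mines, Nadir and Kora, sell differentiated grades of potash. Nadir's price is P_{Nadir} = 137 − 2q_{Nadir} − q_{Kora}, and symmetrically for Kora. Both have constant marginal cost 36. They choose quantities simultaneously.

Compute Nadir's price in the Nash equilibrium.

Mine Nadir's profit: π = q_{Nadir}(137 − 2q_{Nadir} − q_{Kora}) − 36q_{Nadir}.
∂π/∂q_{Nadir} = 101 − 4q_{Nadir} − q_{Kora} = 0 ⇒ q_{Nadir} = 25.25 − 0.25q_{Kora}.
The game is symmetric, so in equilibrium q_{Kora} = q_{Nadir}: the reaction function gives 1.25q_{Nadir} = 25.25, hence q_{Nadir} = 20.2.
P_{Nadir} = 137 − 2·20.2 − 20.2 = 76.4.

76.4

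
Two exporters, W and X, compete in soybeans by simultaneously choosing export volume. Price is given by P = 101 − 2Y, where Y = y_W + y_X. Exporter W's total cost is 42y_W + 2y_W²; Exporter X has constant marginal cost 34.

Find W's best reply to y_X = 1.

7.125

Exporter W's profit: π = y_W(101 − 2(y_W + y_X)) − 42y_W − 2y_W².
∂π/∂y_W = 59 − 8y_W − 2y_X = 0, so y_W = 7.375 − 0.25y_X.
At y_X = 1: y_W = 7.375 − 0.25·1 = 7.125.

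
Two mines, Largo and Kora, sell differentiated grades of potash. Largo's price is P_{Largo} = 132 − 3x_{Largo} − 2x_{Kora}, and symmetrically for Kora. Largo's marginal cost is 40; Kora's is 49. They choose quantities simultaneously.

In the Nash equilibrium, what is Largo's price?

76.1875

Mine Largo's profit: π = x_{Largo}(132 − 3x_{Largo} − 2x_{Kora}) − 40x_{Largo}.
∂π/∂x_{Largo} = 92 − 6x_{Largo} − 2x_{Kora} = 0 ⇒ x_{Largo} = 46/3 − (1/3)x_{Kora}.
Similarly x_{Kora} = 83/6 − (1/3)x_{Largo}.
Plugging x_{Kora} into Largo's best response: x_{Largo} = 46/3 − (1/3)(83/6 − (1/3)x_{Largo}) ⇒ (8/9)x_{Largo} = 193/18, so x_{Largo} = 12.0625.
Then x_{Kora} = 83/6 − (1/3)·12.0625 = 9.8125.
P_{Largo} = 132 − 3·12.0625 − 2·9.8125 = 76.1875.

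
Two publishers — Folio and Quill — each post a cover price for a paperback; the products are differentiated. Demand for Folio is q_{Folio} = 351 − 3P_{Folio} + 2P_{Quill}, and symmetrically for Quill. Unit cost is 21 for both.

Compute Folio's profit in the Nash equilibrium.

Folio's profit: π = (P_{Folio} − 21)(351 − 3P_{Folio} + 2P_{Quill}).
∂π/∂P_{Folio} = 414 − 6P_{Folio} + 2P_{Quill} = 0 ⇒ P_{Folio} = 69 + (1/3)P_{Quill}.
Setting P_{Folio} = P_{Quill} in the reaction function: P_{Folio} = 69 + (1/3)P_{Folio}, so P_{Folio} = 69 / (2/3) = 103.5.
q_{Folio} = 351 − 3·103.5 + 2·103.5 = 247.5.
Profit = (103.5 − 21)·247.5 = 20418.75.

20418.75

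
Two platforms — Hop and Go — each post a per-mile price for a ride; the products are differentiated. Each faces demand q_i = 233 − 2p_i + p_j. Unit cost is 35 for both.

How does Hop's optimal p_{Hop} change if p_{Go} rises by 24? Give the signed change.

6

Hop's profit: π = (p_{Hop} − 35)(233 − 2p_{Hop} + p_{Go}).
∂π/∂p_{Hop} = 303 − 4p_{Hop} + p_{Go} = 0 ⇒ p_{Hop} = 75.75 + 0.25p_{Go}.
The reaction-function slope is 0.25, so a 24-unit rise in p_{Go} moves p_{Hop} by 0.25 × 24 = 6. Hop's best response rises — the actions are strategic complements.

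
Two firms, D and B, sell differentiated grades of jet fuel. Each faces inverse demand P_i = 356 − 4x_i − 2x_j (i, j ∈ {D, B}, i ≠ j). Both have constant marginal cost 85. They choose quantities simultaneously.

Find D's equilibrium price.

193.4

Firm D's profit: π = x_D(356 − 4x_D − 2x_B) − 85x_D.
∂π/∂x_D = 271 − 8x_D − 2x_B = 0 ⇒ x_D = 33.875 − 0.25x_B.
Setting x_D = x_B in the reaction function: x_D = 33.875 − 0.25x_D, so x_D = 33.875 / 1.25 = 27.1.
P_D = 356 − 4·27.1 − 2·27.1 = 193.4.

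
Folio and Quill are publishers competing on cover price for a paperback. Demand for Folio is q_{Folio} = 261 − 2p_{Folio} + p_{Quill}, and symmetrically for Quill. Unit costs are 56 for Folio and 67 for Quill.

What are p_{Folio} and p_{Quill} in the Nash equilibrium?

Folio's profit: π = (p_{Folio} − 56)(261 − 2p_{Folio} + p_{Quill}).
∂π/∂p_{Folio} = 373 − 4p_{Folio} + p_{Quill} = 0 ⇒ p_{Folio} = 93.25 + 0.25p_{Quill}.
Similarly p_{Quill} = 98.75 + 0.25p_{Folio}.
Solving the two reaction functions simultaneously: (1 − (0.25)(0.25))p_{Folio} = 93.25 + 0.25·98.75, so 0.9375p_{Folio} = 117.9375 and p_{Folio} = 125.8.
Then p_{Quill} = 98.75 + 0.25·125.8 = 130.2.

125.8, 130.2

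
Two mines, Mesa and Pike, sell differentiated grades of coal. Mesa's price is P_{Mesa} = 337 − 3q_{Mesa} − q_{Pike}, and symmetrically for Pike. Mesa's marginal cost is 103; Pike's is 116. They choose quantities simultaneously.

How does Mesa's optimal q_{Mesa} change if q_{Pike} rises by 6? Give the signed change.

Mine Mesa's profit: π = q_{Mesa}(337 − 3q_{Mesa} − q_{Pike}) − 103q_{Mesa}.
∂π/∂q_{Mesa} = 234 − 6q_{Mesa} − q_{Pike} = 0 ⇒ q_{Mesa} = 39 − (1/6)q_{Pike}.
The reaction-function slope is −1/6, so a 6-unit rise in q_{Pike} moves q_{Mesa} by −1/6 × 6 = −1. Mesa's best response falls — the actions are strategic substitutes.

-1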